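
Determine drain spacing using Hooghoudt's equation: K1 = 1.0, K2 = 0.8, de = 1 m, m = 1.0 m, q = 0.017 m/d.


S^2 = 8*K2*de*m/q + 4*K1*m^2/q
S^2 = 8*0.8*1*1.0/0.017 + 4*1.0*1.0^2/0.017
S = sqrt(611.7647)

24.7339 m


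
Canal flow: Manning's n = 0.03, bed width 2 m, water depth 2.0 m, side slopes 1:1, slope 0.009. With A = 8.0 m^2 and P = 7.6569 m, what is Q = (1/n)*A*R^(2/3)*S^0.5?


R = A/P = 8.0/7.6569 = 1.044809
Q = (1/0.03) * 8.0 * 1.044809^(2/3) * 0.009^0.5

26.0484 m^3/s


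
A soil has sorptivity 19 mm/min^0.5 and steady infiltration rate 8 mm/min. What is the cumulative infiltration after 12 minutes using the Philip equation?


F = S*sqrt(t) + A*t
F = 19*sqrt(12) + 8*12
F = 19*3.464102 + 96

161.8179 mm


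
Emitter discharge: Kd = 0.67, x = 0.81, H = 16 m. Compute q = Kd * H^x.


q = Kd * H^x = 0.67 * 16^0.81 = 0.67 * 9.447941

6.3301 L/h


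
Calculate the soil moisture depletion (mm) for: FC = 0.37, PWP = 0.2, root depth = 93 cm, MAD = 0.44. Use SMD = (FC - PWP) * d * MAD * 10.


SMD = (FC - PWP) * d * MAD * 10
SMD = (0.37 - 0.2) * 93 * 0.44 * 10
SMD = 0.1700 * 93 * 0.44 * 10

69.5640 mm


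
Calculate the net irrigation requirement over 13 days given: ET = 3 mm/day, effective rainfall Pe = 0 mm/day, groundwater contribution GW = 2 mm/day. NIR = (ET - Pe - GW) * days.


Daily deficit = ET - Pe - GW = 3 - 0 - 2 = 1 mm/day
NIR = 1 * 13 = 13 mm

13.0000 mm


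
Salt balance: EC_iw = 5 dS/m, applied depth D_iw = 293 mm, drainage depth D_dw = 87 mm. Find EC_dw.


EC_dw = EC_iw * D_iw / D_dw
EC_dw = 5 * 293 / 87
EC_dw = 1465 / 87

16.8391 dS/m


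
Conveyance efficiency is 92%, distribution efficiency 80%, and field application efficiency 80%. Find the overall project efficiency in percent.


Ec = 0.92, Eb = 0.8, Ea = 0.8
E = 0.92 * 0.8 * 0.8 * 100 = 58.8800%

58.8800 %


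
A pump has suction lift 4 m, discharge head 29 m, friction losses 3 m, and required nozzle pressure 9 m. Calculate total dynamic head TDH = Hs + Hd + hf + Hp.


TDH = Hs + Hd + hf + Hp = 4 + 29 + 3 + 9 = 45

45 m


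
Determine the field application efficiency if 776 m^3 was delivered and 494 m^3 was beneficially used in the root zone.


Ea = V_root / V_field * 100 = 494 / 776 * 100 = 63.6598%

63.6598 %


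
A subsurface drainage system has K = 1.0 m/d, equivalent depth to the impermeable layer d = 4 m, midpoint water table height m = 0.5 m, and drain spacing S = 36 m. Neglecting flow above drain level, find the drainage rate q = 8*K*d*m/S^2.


q = 8*K*d*m/S^2
q = 8*1.0*4*0.5/36^2
q = 16.0000 / 1296

0.0123 m/d


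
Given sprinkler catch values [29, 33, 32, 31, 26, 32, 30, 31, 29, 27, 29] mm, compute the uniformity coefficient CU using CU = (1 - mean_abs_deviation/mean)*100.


mean = 29.909091 mm
MAD = 1.735537 mm
CU = (1 - 1.735537/29.909091)*100

94.1973 %


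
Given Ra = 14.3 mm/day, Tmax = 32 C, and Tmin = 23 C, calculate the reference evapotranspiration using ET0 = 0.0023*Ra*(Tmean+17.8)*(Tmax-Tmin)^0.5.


Tmean = (Tmax + Tmin)/2 = (32 + 23)/2 = 27.5
ET0 = 0.0023 * 14.3 * (27.5 + 17.8) * sqrt(32 - 23)
ET0 = 0.0023 * 14.3 * 45.3 * 3.000000

4.4698 mm/day


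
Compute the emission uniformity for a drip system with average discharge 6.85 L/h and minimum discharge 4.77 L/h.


EU = (q_min/q_avg)*100 = (4.77/6.85)*100 = 69.6350%

69.6350 %


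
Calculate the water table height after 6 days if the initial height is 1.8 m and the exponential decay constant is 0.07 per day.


m = m0 * exp(-k*t)
m = 1.8 * exp(-0.07 * 6)
m = 1.8 * exp(-0.4200)

1.1827 m


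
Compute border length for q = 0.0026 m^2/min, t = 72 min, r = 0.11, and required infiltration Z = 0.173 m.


L = q*t/((1+r)*Z)
L = 0.0026*72/((1+0.11)*0.173)
L = 0.1872/0.19203

0.9748 m


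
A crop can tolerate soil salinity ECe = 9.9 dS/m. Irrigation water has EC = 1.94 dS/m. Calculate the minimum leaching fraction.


LR = ECiw / (5*ECe - ECiw)
LR = 1.94 / (5*9.9 - 1.94)
LR = 1.94 / 47.5600

0.0408


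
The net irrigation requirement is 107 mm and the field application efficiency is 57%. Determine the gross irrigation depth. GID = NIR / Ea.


Ea = 57% = 0.57
GID = NIR / Ea = 107 / 0.57 = 187.7193 mm

187.7193 mm


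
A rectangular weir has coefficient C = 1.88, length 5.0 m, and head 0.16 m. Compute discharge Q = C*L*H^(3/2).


Q = C * L * H^(3/2) = 1.88 * 5.0 * 0.16^1.5 = 1.88 * 5.0 * 0.064000

0.6016 m^3/s


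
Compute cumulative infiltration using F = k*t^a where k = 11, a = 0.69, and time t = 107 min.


F = k * t^a = 11 * 107^0.69
F = 11 * 25.134764

276.4824 mm


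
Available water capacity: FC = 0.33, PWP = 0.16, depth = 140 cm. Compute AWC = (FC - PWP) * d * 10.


AWC = (FC - PWP) * d * 10
AWC = (0.33 - 0.16) * 140 * 10
AWC = 0.1700 * 140 * 10

238.0000 mm


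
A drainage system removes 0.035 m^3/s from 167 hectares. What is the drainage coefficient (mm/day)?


DC = Q * 86400 / (A * 10000) * 1000
DC = 0.035 * 86400 / (167 * 10000) * 1000
DC = 3024000.0000 / 1670000

1.8108 mm/day


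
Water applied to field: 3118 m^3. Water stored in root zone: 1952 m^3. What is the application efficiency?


Ea = V_root / V_field * 100 = 1952 / 3118 * 100 = 62.6042%

62.6042 %


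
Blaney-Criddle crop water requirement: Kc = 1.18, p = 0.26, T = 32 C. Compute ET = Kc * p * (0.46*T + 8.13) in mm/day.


ET = Kc * p * (0.46*T + 8.13)
ET = 1.18 * 0.26 * (0.46*32 + 8.13)
ET = 1.18 * 0.26 * 22.8500

7.0104 mm/day


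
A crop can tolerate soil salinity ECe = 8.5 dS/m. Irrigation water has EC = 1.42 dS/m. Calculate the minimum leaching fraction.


LR = ECiw / (5*ECe - ECiw)
LR = 1.42 / (5*8.5 - 1.42)
LR = 1.42 / 41.0800

0.0346


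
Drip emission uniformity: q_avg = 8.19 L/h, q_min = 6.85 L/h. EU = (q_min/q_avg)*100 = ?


EU = (q_min/q_avg)*100 = (6.85/8.19)*100 = 83.6386%

83.6386 %


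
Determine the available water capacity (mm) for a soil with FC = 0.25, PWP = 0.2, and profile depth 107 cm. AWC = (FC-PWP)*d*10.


AWC = (FC - PWP) * d * 10
AWC = (0.25 - 0.2) * 107 * 10
AWC = 0.0500 * 107 * 10

53.5000 mm


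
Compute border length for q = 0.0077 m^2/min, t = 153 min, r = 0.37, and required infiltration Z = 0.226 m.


L = q*t/((1+r)*Z)
L = 0.0077*153/((1+0.37)*0.226)
L = 1.1781/0.30962

3.8050 m


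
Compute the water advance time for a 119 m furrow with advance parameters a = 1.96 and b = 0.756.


t = (L/a)^(1/b)
t = (119/1.96)^(1/0.756)
t = 60.714286^(1/0.756)

228.4812 min


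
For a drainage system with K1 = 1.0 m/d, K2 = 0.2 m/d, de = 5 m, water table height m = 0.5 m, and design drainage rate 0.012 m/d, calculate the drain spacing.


S^2 = 8*K2*de*m/q + 4*K1*m^2/q
S^2 = 8*0.2*5*0.5/0.012 + 4*1.0*0.5^2/0.012
S = sqrt(416.6667)

20.4124 m


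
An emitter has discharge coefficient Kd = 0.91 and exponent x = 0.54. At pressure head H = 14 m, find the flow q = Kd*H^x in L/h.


q = Kd * H^x = 0.91 * 14^0.54 = 0.91 * 4.158236

3.7840 L/h


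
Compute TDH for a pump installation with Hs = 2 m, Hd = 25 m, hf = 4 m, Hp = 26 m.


TDH = Hs + Hd + hf + Hp = 2 + 25 + 4 + 26 = 57

57 m


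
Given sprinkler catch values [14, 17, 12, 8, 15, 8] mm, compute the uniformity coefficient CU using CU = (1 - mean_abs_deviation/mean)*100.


mean = 12.333333 mm
MAD = 3.000000 mm
CU = (1 - 3.000000/12.333333)*100

75.6757 %


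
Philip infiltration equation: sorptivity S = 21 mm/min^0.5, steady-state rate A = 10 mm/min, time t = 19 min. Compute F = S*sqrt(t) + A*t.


F = S*sqrt(t) + A*t
F = 21*sqrt(19) + 10*19
F = 21*4.358899 + 190

281.5369 mm


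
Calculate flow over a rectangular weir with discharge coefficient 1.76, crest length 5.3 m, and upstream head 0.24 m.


Q = C * L * H^(3/2) = 1.76 * 5.3 * 0.24^1.5 = 1.76 * 5.3 * 0.117576

1.0967 m^3/s


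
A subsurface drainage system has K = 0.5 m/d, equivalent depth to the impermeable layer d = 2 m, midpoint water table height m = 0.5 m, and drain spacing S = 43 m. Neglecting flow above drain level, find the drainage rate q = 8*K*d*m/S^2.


q = 8*K*d*m/S^2
q = 8*0.5*2*0.5/43^2
q = 4.0000 / 1849

0.0022 m/d


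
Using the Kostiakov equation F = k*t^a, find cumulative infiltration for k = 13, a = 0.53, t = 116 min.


F = k * t^a = 13 * 116^0.53
F = 13 * 12.421177

161.4753 mm


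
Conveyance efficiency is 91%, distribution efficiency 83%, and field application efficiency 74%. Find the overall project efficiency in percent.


Ec = 0.91, Eb = 0.83, Ea = 0.74
E = 0.91 * 0.83 * 0.74 * 100 = 55.8922%

55.8922 %


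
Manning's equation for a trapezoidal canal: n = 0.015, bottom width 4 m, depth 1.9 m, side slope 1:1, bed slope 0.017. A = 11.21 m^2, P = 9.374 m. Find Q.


R = A/P = 11.21/9.374 = 1.195861
Q = (1/0.015) * 11.21 * 1.195861^(2/3) * 0.017^0.5

109.7807 m^3/s


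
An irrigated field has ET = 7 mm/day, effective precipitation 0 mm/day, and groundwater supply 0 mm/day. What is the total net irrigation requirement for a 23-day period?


Daily deficit = ET - Pe - GW = 7 - 0 - 0 = 7 mm/day
NIR = 7 * 23 = 161 mm

161.0000 mm


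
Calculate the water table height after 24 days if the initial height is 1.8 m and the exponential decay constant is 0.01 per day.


m = m0 * exp(-k*t)
m = 1.8 * exp(-0.01 * 24)
m = 1.8 * exp(-0.2400)

1.4159 m


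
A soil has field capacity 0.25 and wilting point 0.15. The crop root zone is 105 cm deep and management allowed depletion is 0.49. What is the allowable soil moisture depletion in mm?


SMD = (FC - PWP) * d * MAD * 10
SMD = (0.25 - 0.15) * 105 * 0.49 * 10
SMD = 0.1000 * 105 * 0.49 * 10

51.4500 mm


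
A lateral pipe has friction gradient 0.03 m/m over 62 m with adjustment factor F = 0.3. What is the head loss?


hf = J * L * F = 0.03 * 62 * 0.3 = 0.5580 m

0.5580 m


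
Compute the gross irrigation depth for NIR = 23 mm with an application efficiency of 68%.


Ea = 68% = 0.68
GID = NIR / Ea = 23 / 0.68 = 33.8235 mm

33.8235 mm


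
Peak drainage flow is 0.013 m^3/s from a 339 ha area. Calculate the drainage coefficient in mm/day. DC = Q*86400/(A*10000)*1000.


DC = Q * 86400 / (A * 10000) * 1000
DC = 0.013 * 86400 / (339 * 10000) * 1000
DC = 1123200.0000 / 3390000

0.3313 mm/day


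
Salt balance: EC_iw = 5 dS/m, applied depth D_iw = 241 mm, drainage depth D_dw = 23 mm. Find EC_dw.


EC_dw = EC_iw * D_iw / D_dw
EC_dw = 5 * 241 / 23
EC_dw = 1205 / 23

52.3913 dS/m


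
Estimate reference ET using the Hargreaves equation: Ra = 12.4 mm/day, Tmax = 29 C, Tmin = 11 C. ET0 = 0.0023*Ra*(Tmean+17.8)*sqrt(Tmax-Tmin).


Tmean = (Tmax + Tmin)/2 = (29 + 11)/2 = 20.0
ET0 = 0.0023 * 12.4 * (20.0 + 17.8) * sqrt(29 - 11)
ET0 = 0.0023 * 12.4 * 37.8 * 4.242641

4.5738 mm/day


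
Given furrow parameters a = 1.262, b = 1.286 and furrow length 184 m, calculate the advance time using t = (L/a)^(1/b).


t = (L/a)^(1/b)
t = (184/1.262)^(1/1.286)
t = 145.800317^(1/1.286)

48.1448 min


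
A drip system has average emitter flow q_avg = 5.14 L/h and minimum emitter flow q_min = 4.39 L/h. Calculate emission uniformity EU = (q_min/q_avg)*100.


EU = (q_min/q_avg)*100 = (4.39/5.14)*100 = 85.4086%

85.4086 %


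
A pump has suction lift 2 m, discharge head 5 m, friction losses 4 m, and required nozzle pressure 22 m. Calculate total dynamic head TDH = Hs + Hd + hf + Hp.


TDH = Hs + Hd + hf + Hp = 2 + 5 + 4 + 22 = 33

33 m


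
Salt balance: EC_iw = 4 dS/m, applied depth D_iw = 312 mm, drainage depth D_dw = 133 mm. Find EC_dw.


EC_dw = EC_iw * D_iw / D_dw
EC_dw = 4 * 312 / 133
EC_dw = 1248 / 133

9.3835 dS/m


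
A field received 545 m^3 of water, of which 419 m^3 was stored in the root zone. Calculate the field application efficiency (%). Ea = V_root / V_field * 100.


Ea = V_root / V_field * 100 = 419 / 545 * 100 = 76.8807%

76.8807 %


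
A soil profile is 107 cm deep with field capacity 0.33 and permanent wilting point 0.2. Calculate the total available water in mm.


AWC = (FC - PWP) * d * 10
AWC = (0.33 - 0.2) * 107 * 10
AWC = 0.1300 * 107 * 10

139.1000 mm


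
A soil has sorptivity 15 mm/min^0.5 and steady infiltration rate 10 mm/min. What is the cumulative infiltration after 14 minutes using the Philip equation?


F = S*sqrt(t) + A*t
F = 15*sqrt(14) + 10*14
F = 15*3.741657 + 140

196.1249 mm


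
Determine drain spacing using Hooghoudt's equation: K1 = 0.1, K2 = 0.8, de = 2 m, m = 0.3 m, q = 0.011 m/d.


S^2 = 8*K2*de*m/q + 4*K1*m^2/q
S^2 = 8*0.8*2*0.3/0.011 + 4*0.1*0.3^2/0.011
S = sqrt(352.3636)

18.7714 m


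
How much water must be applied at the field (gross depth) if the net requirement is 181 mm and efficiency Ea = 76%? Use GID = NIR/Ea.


Ea = 76% = 0.76
GID = NIR / Ea = 181 / 0.76 = 238.1579 mm

238.1579 mm


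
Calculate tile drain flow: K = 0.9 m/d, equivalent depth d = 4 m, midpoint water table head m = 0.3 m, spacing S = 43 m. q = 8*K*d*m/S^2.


q = 8*K*d*m/S^2
q = 8*0.9*4*0.3/43^2
q = 8.6400 / 1849

0.0047 m/d


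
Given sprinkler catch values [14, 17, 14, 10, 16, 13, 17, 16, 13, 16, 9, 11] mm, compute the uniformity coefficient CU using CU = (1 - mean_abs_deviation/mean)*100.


mean = 13.833333 mm
MAD = 2.194444 mm
CU = (1 - 2.194444/13.833333)*100

84.1365 %


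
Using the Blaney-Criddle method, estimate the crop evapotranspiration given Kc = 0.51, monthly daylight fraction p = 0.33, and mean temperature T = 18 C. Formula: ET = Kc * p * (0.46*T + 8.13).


ET = Kc * p * (0.46*T + 8.13)
ET = 0.51 * 0.33 * (0.46*18 + 8.13)
ET = 0.51 * 0.33 * 16.4100

2.7618 mm/day


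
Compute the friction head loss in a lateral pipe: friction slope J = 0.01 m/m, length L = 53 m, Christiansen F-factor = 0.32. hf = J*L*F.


hf = J * L * F = 0.01 * 53 * 0.32 = 0.1696 m

0.1696 m


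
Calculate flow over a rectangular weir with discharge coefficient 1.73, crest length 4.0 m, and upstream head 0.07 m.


Q = C * L * H^(3/2) = 1.73 * 4.0 * 0.07^1.5 = 1.73 * 4.0 * 0.018520

0.1282 m^3/s


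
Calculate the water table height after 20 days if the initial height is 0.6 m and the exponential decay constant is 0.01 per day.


m = m0 * exp(-k*t)
m = 0.6 * exp(-0.01 * 20)
m = 0.6 * exp(-0.2000)

0.4912 m


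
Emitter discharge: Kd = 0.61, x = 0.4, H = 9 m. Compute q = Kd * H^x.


q = Kd * H^x = 0.61 * 9^0.4 = 0.61 * 2.408225

1.4690 L/h


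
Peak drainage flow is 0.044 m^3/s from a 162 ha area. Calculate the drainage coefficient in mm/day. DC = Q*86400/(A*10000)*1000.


DC = Q * 86400 / (A * 10000) * 1000
DC = 0.044 * 86400 / (162 * 10000) * 1000
DC = 3801600.0000 / 1620000

2.3467 mm/day


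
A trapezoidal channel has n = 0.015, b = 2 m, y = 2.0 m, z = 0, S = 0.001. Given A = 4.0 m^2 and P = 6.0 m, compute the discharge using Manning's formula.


R = A/P = 4.0/6.0 = 0.666667
Q = (1/0.015) * 4.0 * 0.666667^(2/3) * 0.001^0.5

6.4354 m^3/s


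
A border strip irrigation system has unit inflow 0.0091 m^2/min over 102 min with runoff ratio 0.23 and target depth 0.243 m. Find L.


L = q*t/((1+r)*Z)
L = 0.0091*102/((1+0.23)*0.243)
L = 0.9282/0.29889

3.1055 m


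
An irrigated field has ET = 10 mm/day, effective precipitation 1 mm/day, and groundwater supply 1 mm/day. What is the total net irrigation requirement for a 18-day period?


Daily deficit = ET - Pe - GW = 10 - 1 - 1 = 8 mm/day
NIR = 8 * 18 = 144 mm

144.0000 mm


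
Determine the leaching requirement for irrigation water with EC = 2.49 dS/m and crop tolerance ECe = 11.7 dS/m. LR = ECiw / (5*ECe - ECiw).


LR = ECiw / (5*ECe - ECiw)
LR = 2.49 / (5*11.7 - 2.49)
LR = 2.49 / 56.0100

0.0445


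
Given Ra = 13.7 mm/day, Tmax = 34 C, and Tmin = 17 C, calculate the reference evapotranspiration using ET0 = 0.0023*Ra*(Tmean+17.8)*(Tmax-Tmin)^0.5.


Tmean = (Tmax + Tmin)/2 = (34 + 17)/2 = 25.5
ET0 = 0.0023 * 13.7 * (25.5 + 17.8) * sqrt(34 - 17)
ET0 = 0.0023 * 13.7 * 43.3 * 4.123106

5.6255 mm/day


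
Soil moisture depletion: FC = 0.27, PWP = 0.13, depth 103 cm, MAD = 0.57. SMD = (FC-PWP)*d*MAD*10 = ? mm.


SMD = (FC - PWP) * d * MAD * 10
SMD = (0.27 - 0.13) * 103 * 0.57 * 10
SMD = 0.1400 * 103 * 0.57 * 10

82.1940 mm


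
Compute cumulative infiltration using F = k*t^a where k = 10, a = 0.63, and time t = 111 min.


F = k * t^a = 10 * 111^0.63
F = 10 * 19.433610

194.3361 mm


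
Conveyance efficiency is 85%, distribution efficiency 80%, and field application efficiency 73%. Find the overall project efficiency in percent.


Ec = 0.85, Eb = 0.8, Ea = 0.73
E = 0.85 * 0.8 * 0.73 * 100 = 49.6400%

49.6400 %


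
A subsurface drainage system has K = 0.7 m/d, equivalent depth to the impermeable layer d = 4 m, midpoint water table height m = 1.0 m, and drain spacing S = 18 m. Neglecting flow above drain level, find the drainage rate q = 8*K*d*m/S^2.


q = 8*K*d*m/S^2
q = 8*0.7*4*1.0/18^2
q = 22.4000 / 324

0.0691 m/d


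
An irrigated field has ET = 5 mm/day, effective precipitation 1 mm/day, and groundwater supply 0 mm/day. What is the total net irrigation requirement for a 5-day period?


Daily deficit = ET - Pe - GW = 5 - 1 - 0 = 4 mm/day
NIR = 4 * 5 = 20 mm

20.0000 mm


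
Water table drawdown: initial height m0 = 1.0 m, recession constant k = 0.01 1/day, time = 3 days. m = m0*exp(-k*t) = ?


m = m0 * exp(-k*t)
m = 1.0 * exp(-0.01 * 3)
m = 1.0 * exp(-0.0300)

0.9704 m


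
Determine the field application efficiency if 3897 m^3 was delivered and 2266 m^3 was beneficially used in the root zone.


Ea = V_root / V_field * 100 = 2266 / 3897 * 100 = 58.1473%

58.1473 %


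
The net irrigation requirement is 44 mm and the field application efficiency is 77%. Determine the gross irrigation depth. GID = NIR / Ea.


Ea = 77% = 0.77
GID = NIR / Ea = 44 / 0.77 = 57.1429 mm

57.1429 mm


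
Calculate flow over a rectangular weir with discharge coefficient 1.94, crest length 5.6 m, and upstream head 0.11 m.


Q = C * L * H^(3/2) = 1.94 * 5.6 * 0.11^1.5 = 1.94 * 5.6 * 0.036483

0.3964 m^3/s


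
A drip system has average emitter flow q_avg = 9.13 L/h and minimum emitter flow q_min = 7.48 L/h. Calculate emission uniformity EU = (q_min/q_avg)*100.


EU = (q_min/q_avg)*100 = (7.48/9.13)*100 = 81.9277%

81.9277 %


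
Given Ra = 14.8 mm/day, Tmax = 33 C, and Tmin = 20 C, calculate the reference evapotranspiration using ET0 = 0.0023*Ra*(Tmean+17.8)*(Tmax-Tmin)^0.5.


Tmean = (Tmax + Tmin)/2 = (33 + 20)/2 = 26.5
ET0 = 0.0023 * 14.8 * (26.5 + 17.8) * sqrt(33 - 20)
ET0 = 0.0023 * 14.8 * 44.3 * 3.605551

5.4371 mm/day


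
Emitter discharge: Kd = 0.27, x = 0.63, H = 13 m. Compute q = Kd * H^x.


q = Kd * H^x = 0.27 * 13^0.63 = 0.27 * 5.032506

1.3588 L/h


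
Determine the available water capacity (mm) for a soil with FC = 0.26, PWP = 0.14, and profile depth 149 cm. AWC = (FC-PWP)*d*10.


AWC = (FC - PWP) * d * 10
AWC = (0.26 - 0.14) * 149 * 10
AWC = 0.1200 * 149 * 10

178.8000 mm


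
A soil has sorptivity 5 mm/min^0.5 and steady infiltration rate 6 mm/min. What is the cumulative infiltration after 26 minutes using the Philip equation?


F = S*sqrt(t) + A*t
F = 5*sqrt(26) + 6*26
F = 5*5.099020 + 156

181.4951 mm


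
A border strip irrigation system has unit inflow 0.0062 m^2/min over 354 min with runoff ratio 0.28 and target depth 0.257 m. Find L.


L = q*t/((1+r)*Z)
L = 0.0062*354/((1+0.28)*0.257)
L = 2.1948/0.32896

6.6719 m


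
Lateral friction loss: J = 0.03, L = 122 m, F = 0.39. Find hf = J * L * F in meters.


hf = J * L * F = 0.03 * 122 * 0.39 = 1.4274 m

1.4274 m


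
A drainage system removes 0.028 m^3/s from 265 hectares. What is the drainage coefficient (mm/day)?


DC = Q * 86400 / (A * 10000) * 1000
DC = 0.028 * 86400 / (265 * 10000) * 1000
DC = 2419200.0000 / 2650000

0.9129 mm/day


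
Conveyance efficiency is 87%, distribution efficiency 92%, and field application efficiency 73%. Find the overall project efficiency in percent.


Ec = 0.87, Eb = 0.92, Ea = 0.73
E = 0.87 * 0.92 * 0.73 * 100 = 58.4292%

58.4292 %


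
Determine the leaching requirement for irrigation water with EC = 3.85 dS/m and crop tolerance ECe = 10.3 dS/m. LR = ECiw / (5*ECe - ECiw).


LR = ECiw / (5*ECe - ECiw)
LR = 3.85 / (5*10.3 - 3.85)
LR = 3.85 / 47.6500

0.0808


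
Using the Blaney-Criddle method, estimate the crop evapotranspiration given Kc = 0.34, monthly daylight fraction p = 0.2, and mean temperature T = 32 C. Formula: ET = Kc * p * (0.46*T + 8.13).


ET = Kc * p * (0.46*T + 8.13)
ET = 0.34 * 0.2 * (0.46*32 + 8.13)
ET = 0.34 * 0.2 * 22.8500

1.5538 mm/day


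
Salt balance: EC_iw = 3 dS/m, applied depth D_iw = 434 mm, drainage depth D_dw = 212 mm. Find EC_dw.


EC_dw = EC_iw * D_iw / D_dw
EC_dw = 3 * 434 / 212
EC_dw = 1302 / 212

6.1415 dS/m


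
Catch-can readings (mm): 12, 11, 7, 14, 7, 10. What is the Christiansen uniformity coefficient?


mean = 10.166667 mm
MAD = 2.166667 mm
CU = (1 - 2.166667/10.166667)*100

78.6885 %


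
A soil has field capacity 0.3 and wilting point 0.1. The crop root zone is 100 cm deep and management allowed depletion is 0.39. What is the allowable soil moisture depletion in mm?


SMD = (FC - PWP) * d * MAD * 10
SMD = (0.3 - 0.1) * 100 * 0.39 * 10
SMD = 0.2000 * 100 * 0.39 * 10

78.0000 mm


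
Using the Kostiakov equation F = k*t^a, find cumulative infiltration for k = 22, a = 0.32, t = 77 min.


F = k * t^a = 22 * 77^0.32
F = 22 * 4.014921

88.3283 mm


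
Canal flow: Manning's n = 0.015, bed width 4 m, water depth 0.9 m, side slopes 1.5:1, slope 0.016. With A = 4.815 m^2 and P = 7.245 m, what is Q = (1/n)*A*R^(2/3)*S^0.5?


R = A/P = 4.815/7.245 = 0.664596
Q = (1/0.015) * 4.815 * 0.664596^(2/3) * 0.016^0.5

30.9222 m^3/s


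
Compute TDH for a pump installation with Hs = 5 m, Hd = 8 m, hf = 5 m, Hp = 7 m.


TDH = Hs + Hd + hf + Hp = 5 + 8 + 5 + 7 = 25

25 m


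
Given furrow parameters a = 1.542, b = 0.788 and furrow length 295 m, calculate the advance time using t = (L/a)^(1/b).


t = (L/a)^(1/b)
t = (295/1.542)^(1/0.788)
t = 191.309987^(1/0.788)

786.3324 min


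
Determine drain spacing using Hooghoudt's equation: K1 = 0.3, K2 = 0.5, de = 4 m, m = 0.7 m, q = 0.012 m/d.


S^2 = 8*K2*de*m/q + 4*K1*m^2/q
S^2 = 8*0.5*4*0.7/0.012 + 4*0.3*0.7^2/0.012
S = sqrt(982.3333)

31.3422 m


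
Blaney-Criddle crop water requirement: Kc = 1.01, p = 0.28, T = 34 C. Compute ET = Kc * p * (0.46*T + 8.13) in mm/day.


ET = Kc * p * (0.46*T + 8.13)
ET = 1.01 * 0.28 * (0.46*34 + 8.13)
ET = 1.01 * 0.28 * 23.7700

6.7222 mm/day


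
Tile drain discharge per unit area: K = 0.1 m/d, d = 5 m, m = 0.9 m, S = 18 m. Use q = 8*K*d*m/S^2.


q = 8*K*d*m/S^2
q = 8*0.1*5*0.9/18^2
q = 3.6000 / 324

0.0111 m/d


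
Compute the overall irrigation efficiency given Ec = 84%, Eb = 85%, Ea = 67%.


Ec = 0.84, Eb = 0.85, Ea = 0.67
E = 0.84 * 0.85 * 0.67 * 100 = 47.8380%

47.8380 %


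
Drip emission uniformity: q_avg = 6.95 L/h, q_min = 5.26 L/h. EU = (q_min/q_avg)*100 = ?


EU = (q_min/q_avg)*100 = (5.26/6.95)*100 = 75.6835%

75.6835 %


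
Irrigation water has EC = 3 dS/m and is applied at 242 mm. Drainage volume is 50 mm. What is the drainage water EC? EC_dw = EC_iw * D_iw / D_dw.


EC_dw = EC_iw * D_iw / D_dw
EC_dw = 3 * 242 / 50
EC_dw = 726 / 50

14.5200 dS/m


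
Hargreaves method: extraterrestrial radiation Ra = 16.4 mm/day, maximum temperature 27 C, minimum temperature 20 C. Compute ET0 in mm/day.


Tmean = (Tmax + Tmin)/2 = (27 + 20)/2 = 23.5
ET0 = 0.0023 * 16.4 * (23.5 + 17.8) * sqrt(27 - 20)
ET0 = 0.0023 * 16.4 * 41.3 * 2.645751

4.1216 mm/day


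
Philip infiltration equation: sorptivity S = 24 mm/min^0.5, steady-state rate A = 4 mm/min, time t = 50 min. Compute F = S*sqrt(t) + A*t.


F = S*sqrt(t) + A*t
F = 24*sqrt(50) + 4*50
F = 24*7.071068 + 200

369.7056 mm


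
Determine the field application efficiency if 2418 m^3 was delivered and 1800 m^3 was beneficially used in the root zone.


Ea = V_root / V_field * 100 = 1800 / 2418 * 100 = 74.4417%

74.4417 %


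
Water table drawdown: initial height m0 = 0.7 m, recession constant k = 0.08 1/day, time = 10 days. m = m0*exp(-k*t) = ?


m = m0 * exp(-k*t)
m = 0.7 * exp(-0.08 * 10)
m = 0.7 * exp(-0.8000)

0.3145 m


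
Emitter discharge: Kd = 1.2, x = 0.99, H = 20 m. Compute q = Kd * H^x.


q = Kd * H^x = 1.2 * 20^0.99 = 1.2 * 19.409739

23.2917 L/h


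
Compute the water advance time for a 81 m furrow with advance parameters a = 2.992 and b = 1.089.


t = (L/a)^(1/b)
t = (81/2.992)^(1/1.089)
t = 27.072193^(1/1.089)

20.6751 min


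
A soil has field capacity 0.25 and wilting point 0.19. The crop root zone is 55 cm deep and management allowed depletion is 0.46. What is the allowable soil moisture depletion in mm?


SMD = (FC - PWP) * d * MAD * 10
SMD = (0.25 - 0.19) * 55 * 0.46 * 10
SMD = 0.0600 * 55 * 0.46 * 10

15.1800 mm


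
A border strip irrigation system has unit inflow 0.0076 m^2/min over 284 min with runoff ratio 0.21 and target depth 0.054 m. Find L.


L = q*t/((1+r)*Z)
L = 0.0076*284/((1+0.21)*0.054)
L = 2.1584/0.06534

33.0334 m


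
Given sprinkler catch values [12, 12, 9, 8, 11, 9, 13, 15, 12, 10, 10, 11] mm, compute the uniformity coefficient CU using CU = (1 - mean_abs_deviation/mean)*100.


mean = 11.000000 mm
MAD = 1.500000 mm
CU = (1 - 1.500000/11.000000)*100

86.3636 %


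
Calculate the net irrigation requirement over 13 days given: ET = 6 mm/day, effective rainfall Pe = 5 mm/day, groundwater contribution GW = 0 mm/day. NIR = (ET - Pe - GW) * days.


Daily deficit = ET - Pe - GW = 6 - 5 - 0 = 1 mm/day
NIR = 1 * 13 = 13 mm

13.0000 mm


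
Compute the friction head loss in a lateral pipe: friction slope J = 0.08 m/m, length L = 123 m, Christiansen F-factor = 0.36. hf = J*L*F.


hf = J * L * F = 0.08 * 123 * 0.36 = 3.5424 m

3.5424 m


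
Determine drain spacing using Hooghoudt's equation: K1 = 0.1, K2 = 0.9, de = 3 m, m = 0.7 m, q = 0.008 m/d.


S^2 = 8*K2*de*m/q + 4*K1*m^2/q
S^2 = 8*0.9*3*0.7/0.008 + 4*0.1*0.7^2/0.008
S = sqrt(1914.5000)

43.7550 m


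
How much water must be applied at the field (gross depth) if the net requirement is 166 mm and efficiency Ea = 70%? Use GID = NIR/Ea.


Ea = 70% = 0.7
GID = NIR / Ea = 166 / 0.7 = 237.1429 mm

237.1429 mm


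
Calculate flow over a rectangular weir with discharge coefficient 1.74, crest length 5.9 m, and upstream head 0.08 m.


Q = C * L * H^(3/2) = 1.74 * 5.9 * 0.08^1.5 = 1.74 * 5.9 * 0.022627

0.2323 m^3/s


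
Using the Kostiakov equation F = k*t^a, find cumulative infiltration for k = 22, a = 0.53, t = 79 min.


F = k * t^a = 22 * 79^0.53
F = 22 * 10.133101

222.9282 mm


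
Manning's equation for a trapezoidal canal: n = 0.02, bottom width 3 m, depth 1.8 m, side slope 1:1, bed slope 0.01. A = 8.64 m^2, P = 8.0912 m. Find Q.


R = A/P = 8.64/8.0912 = 1.067827
Q = (1/0.02) * 8.64 * 1.067827^(2/3) * 0.01^0.5

45.1320 m^3/s


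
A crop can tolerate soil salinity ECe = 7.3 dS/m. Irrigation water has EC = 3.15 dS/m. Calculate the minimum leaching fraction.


LR = ECiw / (5*ECe - ECiw)
LR = 3.15 / (5*7.3 - 3.15)
LR = 3.15 / 33.3500

0.0945


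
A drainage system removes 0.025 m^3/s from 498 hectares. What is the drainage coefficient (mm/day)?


DC = Q * 86400 / (A * 10000) * 1000
DC = 0.025 * 86400 / (498 * 10000) * 1000
DC = 2160000.0000 / 4980000

0.4337 mm/day


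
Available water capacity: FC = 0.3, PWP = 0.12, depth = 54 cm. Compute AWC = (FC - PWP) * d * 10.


AWC = (FC - PWP) * d * 10
AWC = (0.3 - 0.12) * 54 * 10
AWC = 0.1800 * 54 * 10

97.2000 mm


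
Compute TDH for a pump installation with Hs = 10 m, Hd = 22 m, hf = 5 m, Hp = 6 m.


TDH = Hs + Hd + hf + Hp = 10 + 22 + 5 + 6 = 43

43 m


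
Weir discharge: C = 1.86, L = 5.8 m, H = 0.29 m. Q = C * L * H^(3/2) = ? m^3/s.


Q = C * L * H^(3/2) = 1.86 * 5.8 * 0.29^1.5 = 1.86 * 5.8 * 0.156170

1.6848 m^3/s


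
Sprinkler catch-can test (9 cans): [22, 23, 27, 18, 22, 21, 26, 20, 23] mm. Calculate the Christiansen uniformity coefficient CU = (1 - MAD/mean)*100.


mean = 22.444444 mm
MAD = 2.049383 mm
CU = (1 - 2.049383/22.444444)*100

90.8691 %


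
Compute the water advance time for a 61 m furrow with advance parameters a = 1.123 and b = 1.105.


t = (L/a)^(1/b)
t = (61/1.123)^(1/1.105)
t = 54.318789^(1/1.105)

37.1613 min


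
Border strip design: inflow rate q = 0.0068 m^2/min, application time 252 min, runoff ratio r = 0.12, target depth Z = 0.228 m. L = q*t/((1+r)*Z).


L = q*t/((1+r)*Z)
L = 0.0068*252/((1+0.12)*0.228)
L = 1.7136/0.25536

6.7105 m


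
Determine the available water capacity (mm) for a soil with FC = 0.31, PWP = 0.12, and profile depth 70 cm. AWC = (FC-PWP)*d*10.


AWC = (FC - PWP) * d * 10
AWC = (0.31 - 0.12) * 70 * 10
AWC = 0.1900 * 70 * 10

133.0000 mm


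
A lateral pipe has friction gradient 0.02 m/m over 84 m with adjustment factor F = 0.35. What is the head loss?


hf = J * L * F = 0.02 * 84 * 0.35 = 0.5880 m

0.5880 m


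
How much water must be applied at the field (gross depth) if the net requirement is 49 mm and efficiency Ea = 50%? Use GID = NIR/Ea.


Ea = 50% = 0.5
GID = NIR / Ea = 49 / 0.5 = 98.0000 mm

98.0000 mm


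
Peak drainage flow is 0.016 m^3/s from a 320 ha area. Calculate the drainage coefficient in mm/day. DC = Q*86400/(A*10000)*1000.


DC = Q * 86400 / (A * 10000) * 1000
DC = 0.016 * 86400 / (320 * 10000) * 1000
DC = 1382400.0000 / 3200000

0.4320 mm/day


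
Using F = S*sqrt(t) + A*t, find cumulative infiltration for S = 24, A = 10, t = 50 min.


F = S*sqrt(t) + A*t
F = 24*sqrt(50) + 10*50
F = 24*7.071068 + 500

669.7056 mm


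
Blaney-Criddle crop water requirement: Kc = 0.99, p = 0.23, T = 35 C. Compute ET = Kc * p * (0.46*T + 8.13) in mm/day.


ET = Kc * p * (0.46*T + 8.13)
ET = 0.99 * 0.23 * (0.46*35 + 8.13)
ET = 0.99 * 0.23 * 24.2300

5.5172 mm/day


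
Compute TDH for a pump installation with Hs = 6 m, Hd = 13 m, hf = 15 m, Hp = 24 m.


TDH = Hs + Hd + hf + Hp = 6 + 13 + 15 + 24 = 58

58 m


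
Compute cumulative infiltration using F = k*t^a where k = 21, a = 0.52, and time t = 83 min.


F = k * t^a = 21 * 83^0.52
F = 21 * 9.952235

208.9969 mm


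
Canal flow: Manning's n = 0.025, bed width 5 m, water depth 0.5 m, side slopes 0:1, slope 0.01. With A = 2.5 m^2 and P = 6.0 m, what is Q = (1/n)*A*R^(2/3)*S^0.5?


R = A/P = 2.5/6.0 = 0.416667
Q = (1/0.025) * 2.5 * 0.416667^(2/3) * 0.01^0.5

5.5786 m^3/s


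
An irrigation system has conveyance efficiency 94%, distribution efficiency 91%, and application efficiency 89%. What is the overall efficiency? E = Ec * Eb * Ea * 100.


Ec = 0.94, Eb = 0.91, Ea = 0.89
E = 0.94 * 0.91 * 0.89 * 100 = 76.1306%

76.1306 %


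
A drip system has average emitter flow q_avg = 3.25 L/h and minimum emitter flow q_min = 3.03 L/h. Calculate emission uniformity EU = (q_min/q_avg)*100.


EU = (q_min/q_avg)*100 = (3.03/3.25)*100 = 93.2308%

93.2308 %


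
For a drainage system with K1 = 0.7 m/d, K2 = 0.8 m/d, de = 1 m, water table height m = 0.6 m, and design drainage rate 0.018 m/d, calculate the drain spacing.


S^2 = 8*K2*de*m/q + 4*K1*m^2/q
S^2 = 8*0.8*1*0.6/0.018 + 4*0.7*0.6^2/0.018
S = sqrt(269.3333)

16.4114 m


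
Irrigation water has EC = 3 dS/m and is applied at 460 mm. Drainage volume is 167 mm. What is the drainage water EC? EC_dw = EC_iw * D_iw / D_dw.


EC_dw = EC_iw * D_iw / D_dw
EC_dw = 3 * 460 / 167
EC_dw = 1380 / 167

8.2635 dS/m


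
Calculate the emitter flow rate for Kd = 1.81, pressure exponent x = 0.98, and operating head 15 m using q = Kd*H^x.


q = Kd * H^x = 1.81 * 15^0.98 = 1.81 * 14.209194

25.7186 L/h


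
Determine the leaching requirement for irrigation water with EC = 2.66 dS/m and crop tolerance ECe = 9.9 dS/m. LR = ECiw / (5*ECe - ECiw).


LR = ECiw / (5*ECe - ECiw)
LR = 2.66 / (5*9.9 - 2.66)
LR = 2.66 / 46.8400

0.0568


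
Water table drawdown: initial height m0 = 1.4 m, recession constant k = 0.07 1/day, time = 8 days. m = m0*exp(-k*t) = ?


m = m0 * exp(-k*t)
m = 1.4 * exp(-0.07 * 8)
m = 1.4 * exp(-0.5600)

0.7997 m


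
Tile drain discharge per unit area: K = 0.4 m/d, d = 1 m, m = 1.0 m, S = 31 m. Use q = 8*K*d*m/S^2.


q = 8*K*d*m/S^2
q = 8*0.4*1*1.0/31^2
q = 3.2000 / 961

0.0033 m/d


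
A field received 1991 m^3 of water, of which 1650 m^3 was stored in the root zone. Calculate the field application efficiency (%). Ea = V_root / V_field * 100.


Ea = V_root / V_field * 100 = 1650 / 1991 * 100 = 82.8729%

82.8729 %


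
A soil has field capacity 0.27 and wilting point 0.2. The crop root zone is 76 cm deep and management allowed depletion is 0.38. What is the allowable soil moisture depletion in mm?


SMD = (FC - PWP) * d * MAD * 10
SMD = (0.27 - 0.2) * 76 * 0.38 * 10
SMD = 0.0700 * 76 * 0.38 * 10

20.2160 mm


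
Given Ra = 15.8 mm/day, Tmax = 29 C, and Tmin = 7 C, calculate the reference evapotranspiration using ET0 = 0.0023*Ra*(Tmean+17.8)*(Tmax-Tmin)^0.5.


Tmean = (Tmax + Tmin)/2 = (29 + 7)/2 = 18.0
ET0 = 0.0023 * 15.8 * (18.0 + 17.8) * sqrt(29 - 7)
ET0 = 0.0023 * 15.8 * 35.8 * 4.690416

6.1021 mm/day


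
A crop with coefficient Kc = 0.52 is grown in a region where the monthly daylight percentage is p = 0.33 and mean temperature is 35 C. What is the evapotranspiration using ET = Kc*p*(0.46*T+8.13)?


ET = Kc * p * (0.46*T + 8.13)
ET = 0.52 * 0.33 * (0.46*35 + 8.13)
ET = 0.52 * 0.33 * 24.2300

4.1579 mm/day


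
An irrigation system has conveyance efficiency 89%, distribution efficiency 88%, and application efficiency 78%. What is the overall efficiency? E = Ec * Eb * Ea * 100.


Ec = 0.89, Eb = 0.88, Ea = 0.78
E = 0.89 * 0.88 * 0.78 * 100 = 61.0896%

61.0896 %


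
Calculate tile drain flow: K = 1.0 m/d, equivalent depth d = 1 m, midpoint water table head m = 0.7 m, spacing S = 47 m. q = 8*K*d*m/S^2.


q = 8*K*d*m/S^2
q = 8*1.0*1*0.7/47^2
q = 5.6000 / 2209

0.0025 m/d


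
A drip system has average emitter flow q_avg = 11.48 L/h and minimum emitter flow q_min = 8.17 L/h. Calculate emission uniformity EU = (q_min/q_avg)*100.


EU = (q_min/q_avg)*100 = (8.17/11.48)*100 = 71.1672%

71.1672 %


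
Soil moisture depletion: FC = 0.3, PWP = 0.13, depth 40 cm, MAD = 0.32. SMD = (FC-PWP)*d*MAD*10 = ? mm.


SMD = (FC - PWP) * d * MAD * 10
SMD = (0.3 - 0.13) * 40 * 0.32 * 10
SMD = 0.1700 * 40 * 0.32 * 10

21.7600 mm


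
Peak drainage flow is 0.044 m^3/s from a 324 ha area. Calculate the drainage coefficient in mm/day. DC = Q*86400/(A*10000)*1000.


DC = Q * 86400 / (A * 10000) * 1000
DC = 0.044 * 86400 / (324 * 10000) * 1000
DC = 3801600.0000 / 3240000

1.1733 mm/day


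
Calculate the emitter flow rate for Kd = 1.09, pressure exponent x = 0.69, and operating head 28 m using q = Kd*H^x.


q = Kd * H^x = 1.09 * 28^0.69 = 1.09 * 9.966417

10.8634 L/h


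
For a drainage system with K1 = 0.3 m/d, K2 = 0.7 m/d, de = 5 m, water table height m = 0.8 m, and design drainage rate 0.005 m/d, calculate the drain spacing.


S^2 = 8*K2*de*m/q + 4*K1*m^2/q
S^2 = 8*0.7*5*0.8/0.005 + 4*0.3*0.8^2/0.005
S = sqrt(4633.6000)

68.0706 m


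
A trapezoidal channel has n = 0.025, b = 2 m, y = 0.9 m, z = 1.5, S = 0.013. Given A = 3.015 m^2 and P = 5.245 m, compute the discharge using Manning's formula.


R = A/P = 3.015/5.245 = 0.574833
Q = (1/0.025) * 3.015 * 0.574833^(2/3) * 0.013^0.5

9.5063 m^3/s


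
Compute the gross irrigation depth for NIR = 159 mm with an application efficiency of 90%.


Ea = 90% = 0.9
GID = NIR / Ea = 159 / 0.9 = 176.6667 mm

176.6667 mm


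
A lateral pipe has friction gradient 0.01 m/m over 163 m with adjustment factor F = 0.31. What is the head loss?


hf = J * L * F = 0.01 * 163 * 0.31 = 0.5053 m

0.5053 m


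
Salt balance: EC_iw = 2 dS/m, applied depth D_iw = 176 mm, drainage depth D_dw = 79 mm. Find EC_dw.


EC_dw = EC_iw * D_iw / D_dw
EC_dw = 2 * 176 / 79
EC_dw = 352 / 79

4.4557 dS/m


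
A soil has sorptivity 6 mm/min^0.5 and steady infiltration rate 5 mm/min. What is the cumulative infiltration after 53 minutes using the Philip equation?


F = S*sqrt(t) + A*t
F = 6*sqrt(53) + 5*53
F = 6*7.280110 + 265

308.6807 mm


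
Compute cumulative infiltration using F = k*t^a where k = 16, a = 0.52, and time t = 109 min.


F = k * t^a = 16 * 109^0.52
F = 16 * 11.467316

183.4771 mm


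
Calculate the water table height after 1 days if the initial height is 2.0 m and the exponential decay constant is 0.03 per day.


m = m0 * exp(-k*t)
m = 2.0 * exp(-0.03 * 1)
m = 2.0 * exp(-0.0300)

1.9409 m


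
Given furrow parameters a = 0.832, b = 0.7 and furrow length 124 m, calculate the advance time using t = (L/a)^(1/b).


t = (L/a)^(1/b)
t = (124/0.832)^(1/0.7)
t = 149.038462^(1/0.7)

1272.6587 min


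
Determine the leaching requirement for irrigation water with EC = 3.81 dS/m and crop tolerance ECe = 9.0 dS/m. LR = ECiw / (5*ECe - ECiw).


LR = ECiw / (5*ECe - ECiw)
LR = 3.81 / (5*9.0 - 3.81)
LR = 3.81 / 41.1900

0.0925


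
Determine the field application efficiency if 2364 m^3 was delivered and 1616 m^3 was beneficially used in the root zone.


Ea = V_root / V_field * 100 = 1616 / 2364 * 100 = 68.3587%

68.3587 %


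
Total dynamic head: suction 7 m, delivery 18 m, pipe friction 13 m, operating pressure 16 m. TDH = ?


TDH = Hs + Hd + hf + Hp = 7 + 18 + 13 + 16 = 54

54 m


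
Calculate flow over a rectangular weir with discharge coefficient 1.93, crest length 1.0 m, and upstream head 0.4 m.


Q = C * L * H^(3/2) = 1.93 * 1.0 * 0.4^1.5 = 1.93 * 1.0 * 0.252982

0.4883 m^3/s


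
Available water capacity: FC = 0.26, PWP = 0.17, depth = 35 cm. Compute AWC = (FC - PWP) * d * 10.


AWC = (FC - PWP) * d * 10
AWC = (0.26 - 0.17) * 35 * 10
AWC = 0.0900 * 35 * 10

31.5000 mm


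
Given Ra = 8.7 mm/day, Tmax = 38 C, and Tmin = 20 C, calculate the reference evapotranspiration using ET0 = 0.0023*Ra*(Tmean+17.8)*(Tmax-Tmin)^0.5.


Tmean = (Tmax + Tmin)/2 = (38 + 20)/2 = 29.0
ET0 = 0.0023 * 8.7 * (29.0 + 17.8) * sqrt(38 - 20)
ET0 = 0.0023 * 8.7 * 46.8 * 4.242641

3.9731 mm/day


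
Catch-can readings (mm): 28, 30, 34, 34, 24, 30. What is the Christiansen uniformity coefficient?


mean = 30.000000 mm
MAD = 2.666667 mm
CU = (1 - 2.666667/30.000000)*100

91.1111 %


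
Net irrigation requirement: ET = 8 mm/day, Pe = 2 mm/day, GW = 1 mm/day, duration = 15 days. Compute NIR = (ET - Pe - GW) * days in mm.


Daily deficit = ET - Pe - GW = 8 - 2 - 1 = 5 mm/day
NIR = 5 * 15 = 75 mm

75.0000 mm


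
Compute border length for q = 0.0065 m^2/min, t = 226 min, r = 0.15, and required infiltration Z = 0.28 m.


L = q*t/((1+r)*Z)
L = 0.0065*226/((1+0.15)*0.28)
L = 1.469/0.322

4.5621 m


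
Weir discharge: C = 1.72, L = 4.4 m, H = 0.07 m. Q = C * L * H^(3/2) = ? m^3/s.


Q = C * L * H^(3/2) = 1.72 * 4.4 * 0.07^1.5 = 1.72 * 4.4 * 0.018520

0.1402 m^3/s


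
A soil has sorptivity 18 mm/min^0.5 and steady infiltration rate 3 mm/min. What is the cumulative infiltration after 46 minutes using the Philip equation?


F = S*sqrt(t) + A*t
F = 18*sqrt(46) + 3*46
F = 18*6.782330 + 138

260.0819 mm


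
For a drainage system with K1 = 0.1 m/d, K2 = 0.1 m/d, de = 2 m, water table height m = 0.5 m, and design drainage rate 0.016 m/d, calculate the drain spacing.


S^2 = 8*K2*de*m/q + 4*K1*m^2/q
S^2 = 8*0.1*2*0.5/0.016 + 4*0.1*0.5^2/0.016
S = sqrt(56.2500)

7.5000 m


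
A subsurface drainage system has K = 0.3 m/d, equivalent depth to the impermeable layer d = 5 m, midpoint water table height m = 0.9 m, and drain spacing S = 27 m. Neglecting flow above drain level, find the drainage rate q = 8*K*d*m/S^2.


q = 8*K*d*m/S^2
q = 8*0.3*5*0.9/27^2
q = 10.8000 / 729

0.0148 m/d
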